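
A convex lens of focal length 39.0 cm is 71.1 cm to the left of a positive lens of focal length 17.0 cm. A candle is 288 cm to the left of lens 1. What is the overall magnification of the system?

m = +0.296

Lens 1: 1/d_i1 = 1/(39.0) − 1/(288) = 0.02217, so d_i1 = 45.11 cm; m₁ = −d_i1/d_o1 = -0.1566.
d_o2 = 71.1 − (45.11) = 25.99 cm.
Lens 2: 1/d_i2 = 1/(17.0) − 1/(25.99) = 0.02035, so d_i2 = 49.15 cm; m₂ = −d_i2/d_o2 = -1.891.
m = m₁·m₂ = (-0.1566)(-1.891) = +0.296.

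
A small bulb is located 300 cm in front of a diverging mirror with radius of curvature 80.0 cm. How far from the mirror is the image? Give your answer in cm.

35.3 cm

f = R/2 = 80.0/2 = 40.00 cm; for a diverging mirror, f = -40.00 cm.
Mirror equation: 1/v = 1/f − 1/u = 1/(-40.00) − 1/(300) = -0.02500 − 0.003333 = -0.02833, so v = -35.3 cm.
The image is virtual, upright and reduced, behind the mirror.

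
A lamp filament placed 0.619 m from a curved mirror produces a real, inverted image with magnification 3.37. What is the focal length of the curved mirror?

m = −d_i/d_o ⇒ d_i = −m·d_o = −(-3.37)·(0.619) = 2.086 m.
1/f = 1/d_o + 1/d_i = 1/(0.619) + 1/(2.086) = 2.095, so f = 0.477 m.
Since f is positive, the curved mirror is concave.

f = 0.477 m (concave)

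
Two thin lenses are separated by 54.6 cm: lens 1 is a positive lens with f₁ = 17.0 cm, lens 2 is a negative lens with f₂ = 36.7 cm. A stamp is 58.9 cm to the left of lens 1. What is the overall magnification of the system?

m = -0.221

Lens 1: 1/d_i1 = 1/(17.0) − 1/(58.9) = 0.04185, so d_i1 = 23.90 cm; m₁ = −d_i1/d_o1 = -0.4058.
d_o2 = 54.6 − (23.90) = 30.70 cm.
f₂ = −36.7 cm (diverging).
Lens 2: 1/d_i2 = 1/(-36.7) − 1/(30.70) = -0.05982, so d_i2 = -16.72 cm; m₂ = −d_i2/d_o2 = +0.5445.
m = m₁·m₂ = (-0.4058)(+0.5445) = -0.221.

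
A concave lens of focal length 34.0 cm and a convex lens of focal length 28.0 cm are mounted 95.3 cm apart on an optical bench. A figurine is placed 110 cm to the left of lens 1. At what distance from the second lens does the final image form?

36.4 cm

Lens 1 is diverging, so f₁ = −34.0 cm.
Lens 1: 1/d_i1 = 1/f₁ − 1/d_o1 = 1/(-34.0) − 1/(110) = -0.03850, so d_i1 = -25.97 cm.
The intermediate image is 25.97 cm to the left of lens 1 (virtual), which is 95.3 − (-25.97) = 121.3 cm to the left of lens 2, so d_o2 = +121.3 cm.
Lens 2: 1/d_i2 = 1/f₂ − 1/d_o2 = 1/(28.0) − 1/(121.3) = 0.02747, so d_i2 = 36.4 cm.
The final image is real, 36.4 cm to the right of lens 2 (overall magnification ≈ -0.071).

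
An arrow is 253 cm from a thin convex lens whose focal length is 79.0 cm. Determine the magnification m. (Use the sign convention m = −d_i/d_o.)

1/d_i = 1/f − 1/d_o = 1/(79.00) − 1/(253) = 0.008706, so d_i = 114.9 cm.
m = −d_i/d_o = −(114.9)/(253) = -0.454.
The image is real, inverted and reduced, on the far side of the lens.

m = -0.454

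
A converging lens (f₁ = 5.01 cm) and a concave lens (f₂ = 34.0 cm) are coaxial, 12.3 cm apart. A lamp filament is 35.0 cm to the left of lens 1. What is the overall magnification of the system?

m = -0.140

Lens 1: 1/d_i1 = 1/(5.01) − 1/(35.0) = 0.1710, so d_i1 = 5.847 cm; m₁ = −d_i1/d_o1 = -0.1671.
d_o2 = 12.3 − (5.847) = 6.453 cm.
f₂ = −34.0 cm (diverging).
Lens 2: 1/d_i2 = 1/(-34.0) − 1/(6.453) = -0.1844, so d_i2 = -5.424 cm; m₂ = −d_i2/d_o2 = +0.8405.
m = m₁·m₂ = (-0.1671)(+0.8405) = -0.140.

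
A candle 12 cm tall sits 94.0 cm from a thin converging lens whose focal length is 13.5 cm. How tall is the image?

2.01 cm

1/d_i = 1/f − 1/d_o = 1/(13.50) − 1/(94.0) = 0.06344, so d_i = 15.76 cm.
m = −d_i/d_o = -0.1677.
|h_i| = |m|·h_o = 0.1677 × 12 = 2.01 cm. The image is real, inverted and reduced, on the far side of the lens.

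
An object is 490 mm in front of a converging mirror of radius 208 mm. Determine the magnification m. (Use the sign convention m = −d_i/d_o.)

m = -0.269

f = R/2 = 208/2 = 104.0 mm.
1/d_i = 1/f − 1/d_o = 1/(104.0) − 1/(490) = 0.007575, so d_i = 132.0 mm.
m = −d_i/d_o = −(132.0)/(490) = -0.269.
The image is real, inverted and reduced, in front of the mirror.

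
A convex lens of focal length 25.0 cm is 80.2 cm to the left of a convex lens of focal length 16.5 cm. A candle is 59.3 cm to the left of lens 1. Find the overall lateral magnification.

m = +0.587

Lens 1: 1/d_i1 = 1/(25.0) − 1/(59.3) = 0.02314, so d_i1 = 43.22 cm; m₁ = −d_i1/d_o1 = -0.7288.
d_o2 = 80.2 − (43.22) = 36.98 cm.
Lens 2: 1/d_i2 = 1/(16.5) − 1/(36.98) = 0.03356, so d_i2 = 29.79 cm; m₂ = −d_i2/d_o2 = -0.8057.
m = m₁·m₂ = (-0.7288)(-0.8057) = +0.587.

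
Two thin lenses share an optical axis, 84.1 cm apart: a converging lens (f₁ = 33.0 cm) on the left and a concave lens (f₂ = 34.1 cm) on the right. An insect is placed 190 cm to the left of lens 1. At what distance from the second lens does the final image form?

19.2 cm

Lens 1: 1/d_i1 = 1/f₁ − 1/d_o1 = 1/(33.0) − 1/(190) = 0.02504, so d_i1 = 39.94 cm.
The intermediate image is 39.94 cm to the right of lens 1, which is 84.1 − (39.94) = 44.16 cm to the left of lens 2, so d_o2 = +44.16 cm.
Lens 2 is diverging, so f₂ = −34.1 cm.
Lens 2: 1/d_i2 = 1/f₂ − 1/d_o2 = 1/(-34.1) − 1/(44.16) = -0.05197, so d_i2 = -19.2 cm.
The final image is virtual, 19.2 cm to the left of lens 2 (overall magnification ≈ -0.092).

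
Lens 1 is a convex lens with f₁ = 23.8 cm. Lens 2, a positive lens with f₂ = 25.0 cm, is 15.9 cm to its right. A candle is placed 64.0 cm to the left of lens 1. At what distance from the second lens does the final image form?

11.7 cm

Lens 1: 1/d_i1 = 1/f₁ − 1/d_o1 = 1/(23.8) − 1/(64.0) = 0.02639, so d_i1 = 37.89 cm.
The intermediate image is 37.89 cm to the right of lens 1, which lies 21.99 cm to the right of lens 2 — a virtual object — so d_o2 = −21.99 cm.
Lens 2: 1/d_i2 = 1/f₂ − 1/d_o2 = 1/(25.0) − 1/(-21.99) = 0.08548, so d_i2 = 11.7 cm.
The final image is real, 11.7 cm to the right of lens 2 (overall magnification ≈ -0.31).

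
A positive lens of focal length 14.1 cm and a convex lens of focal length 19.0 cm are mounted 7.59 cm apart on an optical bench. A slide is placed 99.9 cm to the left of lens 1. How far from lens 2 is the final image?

6.03 cm

Lens 1: 1/d_i1 = 1/f₁ − 1/d_o1 = 1/(14.1) − 1/(99.9) = 0.06091, so d_i1 = 16.42 cm.
The intermediate image is 16.42 cm to the right of lens 1, which lies 8.830 cm to the right of lens 2 — a virtual object — so d_o2 = −8.830 cm.
Lens 2: 1/d_i2 = 1/f₂ − 1/d_o2 = 1/(19.0) − 1/(-8.830) = 0.1659, so d_i2 = 6.03 cm.
The final image is real, 6.03 cm to the right of lens 2 (overall magnification ≈ -0.11).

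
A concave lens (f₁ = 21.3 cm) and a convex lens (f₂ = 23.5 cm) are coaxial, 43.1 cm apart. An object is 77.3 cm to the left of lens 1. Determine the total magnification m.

m = -0.140

f₁ = −21.3 cm (diverging).
Lens 1: 1/d_i1 = 1/(-21.3) − 1/(77.3) = -0.05988, so d_i1 = -16.70 cm; m₁ = −d_i1/d_o1 = +0.2160.
d_o2 = 43.1 − (-16.70) = 59.80 cm.
Lens 2: 1/d_i2 = 1/(23.5) − 1/(59.80) = 0.02583, so d_i2 = 38.71 cm; m₂ = −d_i2/d_o2 = -0.6474.
m = m₁·m₂ = (+0.2160)(-0.6474) = -0.140.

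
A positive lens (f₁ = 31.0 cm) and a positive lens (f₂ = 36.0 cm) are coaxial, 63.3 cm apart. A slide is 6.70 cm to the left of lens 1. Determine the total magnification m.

m = -1.28

Lens 1: 1/d_i1 = 1/(31.0) − 1/(6.70) = -0.1170, so d_i1 = -8.547 cm; m₁ = −d_i1/d_o1 = +1.276.
d_o2 = 63.3 − (-8.547) = 71.85 cm.
Lens 2: 1/d_i2 = 1/(36.0) − 1/(71.85) = 0.01386, so d_i2 = 72.15 cm; m₂ = −d_i2/d_o2 = -1.004.
m = m₁·m₂ = (+1.276)(-1.004) = -1.28.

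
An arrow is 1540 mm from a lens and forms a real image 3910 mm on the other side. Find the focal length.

f = 1100 mm (converging)

Real image ⇒ d_i = +3910 mm.
1/f = 1/d_o + 1/d_i = 1/(1540) + 1/(3910) = 0.0009051, so f = 1100 mm.
Since f is positive, the lens is converging.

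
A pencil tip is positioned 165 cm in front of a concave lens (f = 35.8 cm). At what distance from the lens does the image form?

29.4 cm

For a concave lens, f = -35.8 cm.
Lens equation: 1/d_i = 1/f − 1/d_o = 1/(-35.80) − 1/(165) = -0.02793 − 0.006061 = -0.03399, so d_i = -29.4 cm.
The image is virtual, upright and reduced, on the same side as the object.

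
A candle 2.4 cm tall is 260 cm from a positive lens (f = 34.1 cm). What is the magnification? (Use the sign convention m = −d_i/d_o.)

m = -0.151

1/d_i = 1/f − 1/d_o = 1/(34.10) − 1/(260) = 0.02548, so d_i = 39.25 cm.
m = −d_i/d_o = −(39.25)/(260) = -0.151.
The image is real, inverted and reduced, on the far side of the lens.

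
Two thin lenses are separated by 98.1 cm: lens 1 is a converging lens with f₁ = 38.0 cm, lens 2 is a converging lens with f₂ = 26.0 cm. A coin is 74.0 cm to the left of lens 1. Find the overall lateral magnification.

m = -4.57

Lens 1: 1/d_i1 = 1/(38.0) − 1/(74.0) = 0.01280, so d_i1 = 78.11 cm; m₁ = −d_i1/d_o1 = -1.056.
d_o2 = 98.1 − (78.11) = 19.99 cm.
Lens 2: 1/d_i2 = 1/(26.0) − 1/(19.99) = -0.01156, so d_i2 = -86.48 cm; m₂ = −d_i2/d_o2 = +4.326.
m = m₁·m₂ = (-1.056)(+4.326) = -4.57.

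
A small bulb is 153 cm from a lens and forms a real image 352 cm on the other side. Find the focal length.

f = 107 cm (converging)

Real image ⇒ d_i = +352 cm.
1/f = 1/d_o + 1/d_i = 1/(153) + 1/(352) = 0.009377, so f = 107 cm.
Since f is positive, the lens is converging.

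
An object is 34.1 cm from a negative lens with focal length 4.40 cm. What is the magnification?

m = +0.114

For a negative lens, f = -4.40 cm.
1/d_i = 1/f − 1/d_o = 1/(-4.400) − 1/(34.1) = -0.2566, so d_i = -3.897 cm.
m = −d_i/d_o = −(-3.897)/(34.1) = +0.114.
The image is virtual, upright and reduced, on the same side as the object.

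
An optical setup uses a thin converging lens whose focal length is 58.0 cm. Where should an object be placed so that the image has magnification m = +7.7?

50.5 cm

m = −d_i/d_o ⇒ d_i = −m·d_o.
1/f = 1/d_o + 1/d_i = 1/d_o − 1/(m·d_o) = (1 − 1/m)/d_o, so d_o = f(1 − 1/m) = (58.00)(1 − 1/(+7.7)) = 50.5 cm.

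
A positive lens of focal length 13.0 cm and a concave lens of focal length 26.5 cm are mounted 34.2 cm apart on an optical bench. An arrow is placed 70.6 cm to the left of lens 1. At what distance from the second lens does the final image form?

10.8 cm

Lens 1: 1/d_i1 = 1/f₁ − 1/d_o1 = 1/(13.0) − 1/(70.6) = 0.06276, so d_i1 = 15.93 cm.
The intermediate image is 15.93 cm to the right of lens 1, which is 34.2 − (15.93) = 18.27 cm to the left of lens 2, so d_o2 = +18.27 cm.
Lens 2 is diverging, so f₂ = −26.5 cm.
Lens 2: 1/d_i2 = 1/f₂ − 1/d_o2 = 1/(-26.5) − 1/(18.27) = -0.09247, so d_i2 = -10.8 cm.
The final image is virtual, 10.8 cm to the left of lens 2 (overall magnification ≈ -0.13).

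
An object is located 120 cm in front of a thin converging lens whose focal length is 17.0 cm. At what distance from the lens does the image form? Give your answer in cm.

19.8 cm

Lens equation: 1/d_i = 1/f − 1/d_o = 1/(17.00) − 1/(120) = 0.05882 − 0.008333 = 0.05049, so d_i = 19.8 cm.
The image is real, inverted and reduced, on the far side of the lens.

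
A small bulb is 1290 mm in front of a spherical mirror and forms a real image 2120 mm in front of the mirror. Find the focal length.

f = 802 mm (concave)

Real image ⇒ d_i = +2120 mm.
1/f = 1/d_o + 1/d_i = 1/(1290) + 1/(2120) = 0.001247, so f = 802 mm.
Since f is positive, the spherical mirror is concave.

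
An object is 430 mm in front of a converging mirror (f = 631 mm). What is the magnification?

1/d_i = 1/f − 1/d_o = 1/(631.0) − 1/(430) = -0.0007408, so d_i = -1350 mm.
m = −d_i/d_o = −(-1350)/(430) = +3.14.
The image is virtual, upright and enlarged, behind the mirror.

m = +3.14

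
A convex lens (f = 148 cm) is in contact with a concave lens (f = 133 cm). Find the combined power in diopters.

P₁ = 1/f₁ = 1/(1.48 m) = +0.6757 D; P₂ = 1/f₂ = 1/(-1.33 m) = -0.7519 D.
For thin lenses in contact, P = P₁ + P₂ = (+0.6757) + (-0.7519) = -0.0762 D.

P = -0.0762 D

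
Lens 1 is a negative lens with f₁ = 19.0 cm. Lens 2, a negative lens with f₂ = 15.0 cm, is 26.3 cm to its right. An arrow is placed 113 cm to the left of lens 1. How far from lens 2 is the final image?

Lens 1 is diverging, so f₁ = −19.0 cm.
Lens 1: 1/d_i1 = 1/f₁ − 1/d_o1 = 1/(-19.0) − 1/(113) = -0.06148, so d_i1 = -16.27 cm.
The intermediate image is 16.27 cm to the left of lens 1 (virtual), which is 26.3 − (-16.27) = 42.57 cm to the left of lens 2, so d_o2 = +42.57 cm.
Lens 2 is diverging, so f₂ = −15.0 cm.
Lens 2: 1/d_i2 = 1/f₂ − 1/d_o2 = 1/(-15.0) − 1/(42.57) = -0.09016, so d_i2 = -11.1 cm.
The final image is virtual, 11.1 cm to the left of lens 2 (overall magnification ≈ 0.038).

11.1 cm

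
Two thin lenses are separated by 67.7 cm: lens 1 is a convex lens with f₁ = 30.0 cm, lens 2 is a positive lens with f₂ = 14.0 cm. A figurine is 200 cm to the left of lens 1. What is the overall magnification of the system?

m = +0.134

Lens 1: 1/d_i1 = 1/(30.0) − 1/(200) = 0.02833, so d_i1 = 35.29 cm; m₁ = −d_i1/d_o1 = -0.1764.
d_o2 = 67.7 − (35.29) = 32.41 cm.
Lens 2: 1/d_i2 = 1/(14.0) − 1/(32.41) = 0.04057, so d_i2 = 24.65 cm; m₂ = −d_i2/d_o2 = -0.7605.
m = m₁·m₂ = (-0.1764)(-0.7605) = +0.134.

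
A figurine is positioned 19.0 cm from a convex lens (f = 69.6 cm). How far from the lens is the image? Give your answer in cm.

26.1 cm

Lens equation: 1/s_i = 1/f − 1/s_o = 1/(69.60) − 1/(19.0) = 0.01437 − 0.05263 = -0.03826, so s_i = -26.1 cm.
The image is virtual, upright and enlarged, on the same side as the object.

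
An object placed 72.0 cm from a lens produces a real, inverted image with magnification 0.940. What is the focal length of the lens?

m = −d_i/d_o ⇒ d_i = −m·d_o = −(-0.940)·(72.0) = 67.68 cm.
1/f = 1/d_o + 1/d_i = 1/(72.0) + 1/(67.68) = 0.02866, so f = 34.9 cm.
Since f is positive, the lens is converging.

f = 34.9 cm (converging)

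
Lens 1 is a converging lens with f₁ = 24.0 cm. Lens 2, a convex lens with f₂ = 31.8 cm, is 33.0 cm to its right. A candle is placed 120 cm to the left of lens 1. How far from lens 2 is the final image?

3.31 cm

Lens 1: 1/d_i1 = 1/f₁ − 1/d_o1 = 1/(24.0) − 1/(120) = 0.03333, so d_i1 = 30.00 cm.
The intermediate image is 30.00 cm to the right of lens 1, which is 33.0 − (30.00) = 3.000 cm to the left of lens 2, so d_o2 = +3.000 cm.
Lens 2: 1/d_i2 = 1/f₂ − 1/d_o2 = 1/(31.8) − 1/(3.000) = -0.3019, so d_i2 = -3.31 cm.
The final image is virtual, 3.31 cm to the left of lens 2 (overall magnification ≈ -0.28).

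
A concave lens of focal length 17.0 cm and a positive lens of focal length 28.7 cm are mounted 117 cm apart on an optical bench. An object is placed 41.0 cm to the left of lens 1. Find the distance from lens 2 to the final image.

36.9 cm

Lens 1 is diverging, so f₁ = −17.0 cm.
Lens 1: 1/d_i1 = 1/f₁ − 1/d_o1 = 1/(-17.0) − 1/(41.0) = -0.08321, so d_i1 = -12.02 cm.
The intermediate image is 12.02 cm to the left of lens 1 (virtual), which is 117 − (-12.02) = 129.0 cm to the left of lens 2, so d_o2 = +129.0 cm.
Lens 2: 1/d_i2 = 1/f₂ − 1/d_o2 = 1/(28.7) − 1/(129.0) = 0.02709, so d_i2 = 36.9 cm.
The final image is real, 36.9 cm to the right of lens 2 (overall magnification ≈ -0.084).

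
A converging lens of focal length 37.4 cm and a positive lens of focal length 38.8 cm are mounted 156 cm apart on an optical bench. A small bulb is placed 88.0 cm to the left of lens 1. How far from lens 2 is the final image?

Lens 1: 1/d_i1 = 1/f₁ − 1/d_o1 = 1/(37.4) − 1/(88.0) = 0.01537, so d_i1 = 65.04 cm.
The intermediate image is 65.04 cm to the right of lens 1, which is 156 − (65.04) = 90.96 cm to the left of lens 2, so d_o2 = +90.96 cm.
Lens 2: 1/d_i2 = 1/f₂ − 1/d_o2 = 1/(38.8) − 1/(90.96) = 0.01478, so d_i2 = 67.7 cm.
The final image is real, 67.7 cm to the right of lens 2 (overall magnification ≈ 0.55).

67.7 cm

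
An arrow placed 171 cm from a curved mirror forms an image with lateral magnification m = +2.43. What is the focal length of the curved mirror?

m = −d_i/d_o ⇒ d_i = −m·d_o = −(+2.43)·(171) = -415.5 cm.
1/f = 1/d_o + 1/d_i = 1/(171) + 1/(-415.5) = 0.003441, so f = 291 cm.
Since f is positive, the curved mirror is concave.

f = 291 cm (concave)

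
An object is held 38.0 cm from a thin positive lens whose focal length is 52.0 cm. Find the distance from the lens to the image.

Thin-lens equation: 1/q = 1/f − 1/p = 1/(52.00) − 1/(38.0) = 0.01923 − 0.02632 = -0.007085, so q = -141 cm.
The image is virtual, upright and enlarged, on the same side as the object.

141 cm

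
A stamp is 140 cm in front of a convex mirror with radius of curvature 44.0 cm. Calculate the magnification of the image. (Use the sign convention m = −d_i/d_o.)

f = R/2 = 44.0/2 = 22.00 cm; for a convex mirror, f = -22.00 cm.
1/d_i = 1/f − 1/d_o = 1/(-22.00) − 1/(140) = -0.05260, so d_i = -19.01 cm.
m = −d_i/d_o = −(-19.01)/(140) = +0.136.
The image is virtual, upright and reduced, behind the mirror.

m = +0.136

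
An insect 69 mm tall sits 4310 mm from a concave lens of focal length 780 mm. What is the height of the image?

For a concave lens, f = -780 mm.
1/d_i = 1/f − 1/d_o = 1/(-780.0) − 1/(4310) = -0.001514, so d_i = -660.5 mm.
m = −d_i/d_o = +0.1532.
|h_i| = |m|·h_o = 0.1532 × 69 = 10.6 mm. The image is virtual, upright and reduced, on the same side as the object.

10.6 mm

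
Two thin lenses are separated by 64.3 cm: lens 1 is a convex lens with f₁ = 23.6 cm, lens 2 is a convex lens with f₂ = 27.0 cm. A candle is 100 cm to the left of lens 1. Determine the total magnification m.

m = +1.30

Lens 1: 1/d_i1 = 1/(23.6) − 1/(100) = 0.03237, so d_i1 = 30.89 cm; m₁ = −d_i1/d_o1 = -0.3089.
d_o2 = 64.3 − (30.89) = 33.41 cm.
Lens 2: 1/d_i2 = 1/(27.0) − 1/(33.41) = 0.007106, so d_i2 = 140.7 cm; m₂ = −d_i2/d_o2 = -4.212.
m = m₁·m₂ = (-0.3089)(-4.212) = +1.30.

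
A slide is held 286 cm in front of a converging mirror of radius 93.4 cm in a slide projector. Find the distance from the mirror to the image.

55.8 cm

f = R/2 = 93.4/2 = 46.70 cm.
Mirror equation: 1/q = 1/f − 1/p = 1/(46.70) − 1/(286) = 0.02141 − 0.003497 = 0.01792, so q = 55.8 cm.
The image is real, inverted and reduced, in front of the mirror.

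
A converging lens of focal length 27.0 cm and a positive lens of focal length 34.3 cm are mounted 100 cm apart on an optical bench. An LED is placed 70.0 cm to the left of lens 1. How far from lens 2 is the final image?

88.4 cm

Lens 1: 1/d_i1 = 1/f₁ − 1/d_o1 = 1/(27.0) − 1/(70.0) = 0.02275, so d_i1 = 43.95 cm.
The intermediate image is 43.95 cm to the right of lens 1, which is 100 − (43.95) = 56.05 cm to the left of lens 2, so d_o2 = +56.05 cm.
Lens 2: 1/d_i2 = 1/f₂ − 1/d_o2 = 1/(34.3) − 1/(56.05) = 0.01131, so d_i2 = 88.4 cm.
The final image is real, 88.4 cm to the right of lens 2 (overall magnification ≈ 0.99).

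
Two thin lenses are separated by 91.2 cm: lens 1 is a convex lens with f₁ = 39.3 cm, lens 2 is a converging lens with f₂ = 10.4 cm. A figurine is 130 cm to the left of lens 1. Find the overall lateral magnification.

Lens 1: 1/d_i1 = 1/(39.3) − 1/(130) = 0.01775, so d_i1 = 56.33 cm; m₁ = −d_i1/d_o1 = -0.4333.
d_o2 = 91.2 − (56.33) = 34.87 cm.
Lens 2: 1/d_i2 = 1/(10.4) − 1/(34.87) = 0.06748, so d_i2 = 14.82 cm; m₂ = −d_i2/d_o2 = -0.4250.
m = m₁·m₂ = (-0.4333)(-0.4250) = +0.184.

m = +0.184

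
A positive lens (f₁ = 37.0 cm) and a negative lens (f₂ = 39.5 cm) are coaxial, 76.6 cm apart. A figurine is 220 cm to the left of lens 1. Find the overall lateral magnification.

Lens 1: 1/d_i1 = 1/(37.0) − 1/(220) = 0.02248, so d_i1 = 44.48 cm; m₁ = −d_i1/d_o1 = -0.2022.
d_o2 = 76.6 − (44.48) = 32.12 cm.
f₂ = −39.5 cm (diverging).
Lens 2: 1/d_i2 = 1/(-39.5) − 1/(32.12) = -0.05645, so d_i2 = -17.71 cm; m₂ = −d_i2/d_o2 = +0.5515.
m = m₁·m₂ = (-0.2022)(+0.5515) = -0.112.

m = -0.112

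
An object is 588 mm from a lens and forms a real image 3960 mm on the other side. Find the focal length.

f = 512 mm (converging)

Real image ⇒ d_i = +3960 mm.
1/f = 1/d_o + 1/d_i = 1/(588) + 1/(3960) = 0.001953, so f = 512 mm.
Since f is positive, the lens is converging.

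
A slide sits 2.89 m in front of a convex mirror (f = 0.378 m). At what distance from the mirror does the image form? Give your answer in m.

0.334 m

For a convex mirror, f = -0.378 m.
Mirror equation: 1/s_i = 1/f − 1/s_o = 1/(-0.3780) − 1/(2.89) = -2.646 − 0.3460 = -2.992, so s_i = -0.334 m.
The image is virtual, upright and reduced, behind the mirror.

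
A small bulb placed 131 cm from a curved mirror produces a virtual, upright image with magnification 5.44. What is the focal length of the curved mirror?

m = −d_i/d_o ⇒ d_i = −m·d_o = −(+5.44)·(131) = -712.6 cm.
1/f = 1/d_o + 1/d_i = 1/(131) + 1/(-712.6) = 0.006230, so f = 161 cm.
Since f is positive, the curved mirror is concave.

f = 161 cm (concave)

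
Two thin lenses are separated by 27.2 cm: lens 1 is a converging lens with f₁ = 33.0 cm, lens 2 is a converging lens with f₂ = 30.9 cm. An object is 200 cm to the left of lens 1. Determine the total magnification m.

m = -0.141

Lens 1: 1/d_i1 = 1/(33.0) − 1/(200) = 0.02530, so d_i1 = 39.52 cm; m₁ = −d_i1/d_o1 = -0.1976.
d_o2 = 27.2 − (39.52) = -12.32 cm (virtual object).
Lens 2: 1/d_i2 = 1/(30.9) − 1/(-12.32) = 0.1135, so d_i2 = 8.808 cm; m₂ = −d_i2/d_o2 = +0.7149.
m = m₁·m₂ = (-0.1976)(+0.7149) = -0.141.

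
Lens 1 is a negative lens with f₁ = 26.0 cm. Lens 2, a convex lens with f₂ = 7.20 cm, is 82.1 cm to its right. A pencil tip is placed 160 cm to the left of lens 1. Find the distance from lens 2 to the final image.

Lens 1 is diverging, so f₁ = −26.0 cm.
Lens 1: 1/d_i1 = 1/f₁ − 1/d_o1 = 1/(-26.0) − 1/(160) = -0.04471, so d_i1 = -22.37 cm.
The intermediate image is 22.37 cm to the left of lens 1 (virtual), which is 82.1 − (-22.37) = 104.5 cm to the left of lens 2, so d_o2 = +104.5 cm.
Lens 2: 1/d_i2 = 1/f₂ − 1/d_o2 = 1/(7.20) − 1/(104.5) = 0.1293, so d_i2 = 7.73 cm.
The final image is real, 7.73 cm to the right of lens 2 (overall magnification ≈ -0.010).

7.73 cm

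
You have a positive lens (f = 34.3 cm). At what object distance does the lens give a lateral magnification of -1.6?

55.7 cm

m = −d_i/d_o ⇒ d_i = −m·d_o.
1/f = 1/d_o + 1/d_i = 1/d_o − 1/(m·d_o) = (1 − 1/m)/d_o, so d_o = f(1 − 1/m) = (34.30)(1 − 1/(-1.6)) = 55.7 cm.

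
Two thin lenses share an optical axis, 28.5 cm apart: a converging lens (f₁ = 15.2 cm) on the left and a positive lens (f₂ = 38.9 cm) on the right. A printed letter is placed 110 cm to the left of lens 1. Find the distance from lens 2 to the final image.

15.1 cm

Lens 1: 1/d_i1 = 1/f₁ − 1/d_o1 = 1/(15.2) − 1/(110) = 0.05670, so d_i1 = 17.64 cm.
The intermediate image is 17.64 cm to the right of lens 1, which is 28.5 − (17.64) = 10.86 cm to the left of lens 2, so d_o2 = +10.86 cm.
Lens 2: 1/d_i2 = 1/f₂ − 1/d_o2 = 1/(38.9) − 1/(10.86) = -0.06637, so d_i2 = -15.1 cm.
The final image is virtual, 15.1 cm to the left of lens 2 (overall magnification ≈ -0.22).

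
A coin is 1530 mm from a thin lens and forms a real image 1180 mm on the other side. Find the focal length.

Real image ⇒ d_i = +1180 mm.
1/f = 1/d_o + 1/d_i = 1/(1530) + 1/(1180) = 0.001501, so f = 666 mm.
Since f is positive, the thin lens is converging.

f = 666 mm (converging)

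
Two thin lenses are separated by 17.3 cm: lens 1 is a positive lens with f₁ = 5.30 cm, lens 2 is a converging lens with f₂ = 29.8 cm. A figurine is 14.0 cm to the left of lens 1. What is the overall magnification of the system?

m = -0.863

Lens 1: 1/d_i1 = 1/(5.30) − 1/(14.0) = 0.1173, so d_i1 = 8.529 cm; m₁ = −d_i1/d_o1 = -0.6092.
d_o2 = 17.3 − (8.529) = 8.771 cm.
Lens 2: 1/d_i2 = 1/(29.8) − 1/(8.771) = -0.08046, so d_i2 = -12.43 cm; m₂ = −d_i2/d_o2 = +1.417.
m = m₁·m₂ = (-0.6092)(+1.417) = -0.863.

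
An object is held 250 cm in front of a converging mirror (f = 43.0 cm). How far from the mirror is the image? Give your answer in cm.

Mirror equation: 1/v = 1/f − 1/u = 1/(43.00) − 1/(250) = 0.02326 − 0.004000 = 0.01926, so v = 51.9 cm.
The image is real, inverted and reduced, in front of the mirror.

51.9 cm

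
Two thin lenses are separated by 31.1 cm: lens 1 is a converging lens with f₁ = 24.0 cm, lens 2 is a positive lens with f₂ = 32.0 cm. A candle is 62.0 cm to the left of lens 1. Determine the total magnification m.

m = -0.505

Lens 1: 1/d_i1 = 1/(24.0) − 1/(62.0) = 0.02554, so d_i1 = 39.16 cm; m₁ = −d_i1/d_o1 = -0.6316.
d_o2 = 31.1 − (39.16) = -8.060 cm (virtual object).
Lens 2: 1/d_i2 = 1/(32.0) − 1/(-8.060) = 0.1553, so d_i2 = 6.438 cm; m₂ = −d_i2/d_o2 = +0.7988.
m = m₁·m₂ = (-0.6316)(+0.7988) = -0.505.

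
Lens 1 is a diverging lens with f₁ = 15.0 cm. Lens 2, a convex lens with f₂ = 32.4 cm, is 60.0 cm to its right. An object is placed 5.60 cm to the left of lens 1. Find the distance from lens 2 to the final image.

65.5 cm

Lens 1 is diverging, so f₁ = −15.0 cm.
Lens 1: 1/d_i1 = 1/f₁ − 1/d_o1 = 1/(-15.0) − 1/(5.60) = -0.2452, so d_i1 = -4.078 cm.
The intermediate image is 4.078 cm to the left of lens 1 (virtual), which is 60.0 − (-4.078) = 64.08 cm to the left of lens 2, so d_o2 = +64.08 cm.
Lens 2: 1/d_i2 = 1/f₂ − 1/d_o2 = 1/(32.4) − 1/(64.08) = 0.01526, so d_i2 = 65.5 cm.
The final image is real, 65.5 cm to the right of lens 2 (overall magnification ≈ -0.74).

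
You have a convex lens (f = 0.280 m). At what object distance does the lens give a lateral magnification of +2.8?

m = −d_i/d_o ⇒ d_i = −m·d_o.
1/f = 1/d_o + 1/d_i = 1/d_o − 1/(m·d_o) = (1 − 1/m)/d_o, so d_o = f(1 − 1/m) = (0.2800)(1 − 1/(+2.8)) = 0.180 m.

0.180 m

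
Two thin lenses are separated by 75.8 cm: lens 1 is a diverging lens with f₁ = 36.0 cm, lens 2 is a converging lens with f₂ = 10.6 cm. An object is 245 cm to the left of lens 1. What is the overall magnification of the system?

m = -0.0141

f₁ = −36.0 cm (diverging).
Lens 1: 1/d_i1 = 1/(-36.0) − 1/(245) = -0.03186, so d_i1 = -31.39 cm; m₁ = −d_i1/d_o1 = +0.1281.
d_o2 = 75.8 − (-31.39) = 107.2 cm.
Lens 2: 1/d_i2 = 1/(10.6) − 1/(107.2) = 0.08501, so d_i2 = 11.76 cm; m₂ = −d_i2/d_o2 = -0.1097.
m = m₁·m₂ = (+0.1281)(-0.1097) = -0.0141.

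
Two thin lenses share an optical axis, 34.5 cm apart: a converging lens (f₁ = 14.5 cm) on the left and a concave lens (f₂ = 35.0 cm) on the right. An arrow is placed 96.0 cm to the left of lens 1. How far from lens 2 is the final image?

11.6 cm

Lens 1: 1/d_i1 = 1/f₁ − 1/d_o1 = 1/(14.5) − 1/(96.0) = 0.05855, so d_i1 = 17.08 cm.
The intermediate image is 17.08 cm to the right of lens 1, which is 34.5 − (17.08) = 17.42 cm to the left of lens 2, so d_o2 = +17.42 cm.
Lens 2 is diverging, so f₂ = −35.0 cm.
Lens 2: 1/d_i2 = 1/f₂ − 1/d_o2 = 1/(-35.0) − 1/(17.42) = -0.08598, so d_i2 = -11.6 cm.
The final image is virtual, 11.6 cm to the left of lens 2 (overall magnification ≈ -0.12).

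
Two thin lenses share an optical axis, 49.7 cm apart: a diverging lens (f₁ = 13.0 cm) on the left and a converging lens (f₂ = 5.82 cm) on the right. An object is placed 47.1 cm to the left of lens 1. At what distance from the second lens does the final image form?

6.45 cm

Lens 1 is diverging, so f₁ = −13.0 cm.
Lens 1: 1/d_i1 = 1/f₁ − 1/d_o1 = 1/(-13.0) − 1/(47.1) = -0.09815, so d_i1 = -10.19 cm.
The intermediate image is 10.19 cm to the left of lens 1 (virtual), which is 49.7 − (-10.19) = 59.89 cm to the left of lens 2, so d_o2 = +59.89 cm.
Lens 2: 1/d_i2 = 1/f₂ − 1/d_o2 = 1/(5.82) − 1/(59.89) = 0.1551, so d_i2 = 6.45 cm.
The final image is real, 6.45 cm to the right of lens 2 (overall magnification ≈ -0.023).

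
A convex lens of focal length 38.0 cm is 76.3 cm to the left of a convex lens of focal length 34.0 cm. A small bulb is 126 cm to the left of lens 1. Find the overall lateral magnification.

m = -1.21

Lens 1: 1/d_i1 = 1/(38.0) − 1/(126) = 0.01838, so d_i1 = 54.41 cm; m₁ = −d_i1/d_o1 = -0.4318.
d_o2 = 76.3 − (54.41) = 21.89 cm.
Lens 2: 1/d_i2 = 1/(34.0) − 1/(21.89) = -0.01627, so d_i2 = -61.46 cm; m₂ = −d_i2/d_o2 = +2.808.
m = m₁·m₂ = (-0.4318)(+2.808) = -1.21.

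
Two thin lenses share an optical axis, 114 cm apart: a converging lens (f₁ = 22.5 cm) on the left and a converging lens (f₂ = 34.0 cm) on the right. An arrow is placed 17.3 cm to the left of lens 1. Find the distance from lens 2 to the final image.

Lens 1: 1/d_i1 = 1/f₁ − 1/d_o1 = 1/(22.5) − 1/(17.3) = -0.01336, so d_i1 = -74.86 cm.
The intermediate image is 74.86 cm to the left of lens 1 (virtual), which is 114 − (-74.86) = 188.9 cm to the left of lens 2, so d_o2 = +188.9 cm.
Lens 2: 1/d_i2 = 1/f₂ − 1/d_o2 = 1/(34.0) − 1/(188.9) = 0.02412, so d_i2 = 41.5 cm.
The final image is real, 41.5 cm to the right of lens 2 (overall magnification ≈ -0.95).

41.5 cm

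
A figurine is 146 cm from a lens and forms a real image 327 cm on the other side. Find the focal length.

f = 101 cm (converging)

Real image ⇒ d_i = +327 cm.
1/f = 1/d_o + 1/d_i = 1/(146) + 1/(327) = 0.009907, so f = 101 cm.
Since f is positive, the lens is converging.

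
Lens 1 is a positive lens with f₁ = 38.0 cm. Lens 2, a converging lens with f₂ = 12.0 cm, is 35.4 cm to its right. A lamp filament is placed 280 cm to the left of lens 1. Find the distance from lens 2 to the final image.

Lens 1: 1/d_i1 = 1/f₁ − 1/d_o1 = 1/(38.0) − 1/(280) = 0.02274, so d_i1 = 43.97 cm.
The intermediate image is 43.97 cm to the right of lens 1, which lies 8.570 cm to the right of lens 2 — a virtual object — so d_o2 = −8.570 cm.
Lens 2: 1/d_i2 = 1/f₂ − 1/d_o2 = 1/(12.0) − 1/(-8.570) = 0.2000, so d_i2 = 5.00 cm.
The final image is real, 5.00 cm to the right of lens 2 (overall magnification ≈ -0.092).

5.00 cm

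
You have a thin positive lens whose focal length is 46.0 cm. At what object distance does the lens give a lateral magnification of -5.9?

53.8 cm

m = −d_i/d_o ⇒ d_i = −m·d_o.
1/f = 1/d_o + 1/d_i = 1/d_o − 1/(m·d_o) = (1 − 1/m)/d_o, so d_o = f(1 − 1/m) = (46.00)(1 − 1/(-5.9)) = 53.8 cm.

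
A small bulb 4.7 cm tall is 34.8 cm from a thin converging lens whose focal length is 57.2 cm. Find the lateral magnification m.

m = +2.55

1/d_i = 1/f − 1/d_o = 1/(57.20) − 1/(34.8) = -0.01125, so d_i = -88.86 cm.
m = −d_i/d_o = −(-88.86)/(34.8) = +2.55.
The image is virtual, upright and enlarged, on the same side as the object.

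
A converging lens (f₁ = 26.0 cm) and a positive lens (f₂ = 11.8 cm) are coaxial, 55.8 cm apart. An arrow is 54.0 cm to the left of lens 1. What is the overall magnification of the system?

m = -1.78

Lens 1: 1/d_i1 = 1/(26.0) − 1/(54.0) = 0.01994, so d_i1 = 50.14 cm; m₁ = −d_i1/d_o1 = -0.9285.
d_o2 = 55.8 − (50.14) = 5.660 cm.
Lens 2: 1/d_i2 = 1/(11.8) − 1/(5.660) = -0.09193, so d_i2 = -10.88 cm; m₂ = −d_i2/d_o2 = +1.922.
m = m₁·m₂ = (-0.9285)(+1.922) = -1.78.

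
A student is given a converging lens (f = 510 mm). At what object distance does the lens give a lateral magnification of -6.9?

m = −d_i/d_o ⇒ d_i = −m·d_o.
1/f = 1/d_o + 1/d_i = 1/d_o − 1/(m·d_o) = (1 − 1/m)/d_o, so d_o = f(1 − 1/m) = (510.0)(1 − 1/(-6.9)) = 584 mm.

584 mm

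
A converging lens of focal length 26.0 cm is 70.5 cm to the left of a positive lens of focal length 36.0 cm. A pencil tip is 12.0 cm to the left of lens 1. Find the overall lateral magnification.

Lens 1: 1/d_i1 = 1/(26.0) − 1/(12.0) = -0.04487, so d_i1 = -22.29 cm; m₁ = −d_i1/d_o1 = +1.857.
d_o2 = 70.5 − (-22.29) = 92.79 cm.
Lens 2: 1/d_i2 = 1/(36.0) − 1/(92.79) = 0.01700, so d_i2 = 58.82 cm; m₂ = −d_i2/d_o2 = -0.6339.
m = m₁·m₂ = (+1.857)(-0.6339) = -1.18.

m = -1.18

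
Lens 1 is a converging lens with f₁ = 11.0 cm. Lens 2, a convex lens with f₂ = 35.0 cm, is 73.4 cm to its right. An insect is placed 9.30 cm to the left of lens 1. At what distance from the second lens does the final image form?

47.4 cm

Lens 1: 1/d_i1 = 1/f₁ − 1/d_o1 = 1/(11.0) − 1/(9.30) = -0.01662, so d_i1 = -60.18 cm.
The intermediate image is 60.18 cm to the left of lens 1 (virtual), which is 73.4 − (-60.18) = 133.6 cm to the left of lens 2, so d_o2 = +133.6 cm.
Lens 2: 1/d_i2 = 1/f₂ − 1/d_o2 = 1/(35.0) − 1/(133.6) = 0.02109, so d_i2 = 47.4 cm.
The final image is real, 47.4 cm to the right of lens 2 (overall magnification ≈ -2.3).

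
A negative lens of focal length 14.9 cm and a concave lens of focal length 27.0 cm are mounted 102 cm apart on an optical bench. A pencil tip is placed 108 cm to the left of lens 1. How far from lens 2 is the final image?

Lens 1 is diverging, so f₁ = −14.9 cm.
Lens 1: 1/d_i1 = 1/f₁ − 1/d_o1 = 1/(-14.9) − 1/(108) = -0.07637, so d_i1 = -13.09 cm.
The intermediate image is 13.09 cm to the left of lens 1 (virtual), which is 102 − (-13.09) = 115.1 cm to the left of lens 2, so d_o2 = +115.1 cm.
Lens 2 is diverging, so f₂ = −27.0 cm.
Lens 2: 1/d_i2 = 1/f₂ − 1/d_o2 = 1/(-27.0) − 1/(115.1) = -0.04573, so d_i2 = -21.9 cm.
The final image is virtual, 21.9 cm to the left of lens 2 (overall magnification ≈ 0.023).

21.9 cm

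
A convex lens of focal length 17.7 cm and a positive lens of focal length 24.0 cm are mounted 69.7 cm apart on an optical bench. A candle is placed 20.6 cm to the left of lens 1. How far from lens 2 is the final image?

16.8 cm

Lens 1: 1/d_i1 = 1/f₁ − 1/d_o1 = 1/(17.7) − 1/(20.6) = 0.007953, so d_i1 = 125.7 cm.
The intermediate image is 125.7 cm to the right of lens 1, which lies 56.00 cm to the right of lens 2 — a virtual object — so d_o2 = −56.00 cm.
Lens 2: 1/d_i2 = 1/f₂ − 1/d_o2 = 1/(24.0) − 1/(-56.00) = 0.05952, so d_i2 = 16.8 cm.
The final image is real, 16.8 cm to the right of lens 2 (overall magnification ≈ -1.8).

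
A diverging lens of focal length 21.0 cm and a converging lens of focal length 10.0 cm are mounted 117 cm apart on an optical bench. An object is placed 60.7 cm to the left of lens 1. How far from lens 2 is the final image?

Lens 1 is diverging, so f₁ = −21.0 cm.
Lens 1: 1/d_i1 = 1/f₁ − 1/d_o1 = 1/(-21.0) − 1/(60.7) = -0.06409, so d_i1 = -15.60 cm.
The intermediate image is 15.60 cm to the left of lens 1 (virtual), which is 117 − (-15.60) = 132.6 cm to the left of lens 2, so d_o2 = +132.6 cm.
Lens 2: 1/d_i2 = 1/f₂ − 1/d_o2 = 1/(10.0) − 1/(132.6) = 0.09246, so d_i2 = 10.8 cm.
The final image is real, 10.8 cm to the right of lens 2 (overall magnification ≈ -0.021).

10.8 cm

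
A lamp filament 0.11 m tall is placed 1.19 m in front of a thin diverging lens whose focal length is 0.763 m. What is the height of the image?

0.0430 m

For a diverging lens, f = -0.763 m.
1/d_i = 1/f − 1/d_o = 1/(-0.7630) − 1/(1.19) = -2.151, so d_i = -0.4649 m.
m = −d_i/d_o = +0.3907.
|h_i| = |m|·h_o = 0.3907 × 0.11 = 0.0430 m. The image is virtual, upright and reduced, on the same side as the object.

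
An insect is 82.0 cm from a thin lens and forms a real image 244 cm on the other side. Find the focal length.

f = 61.4 cm (converging)

Real image ⇒ d_i = +244 cm.
1/f = 1/d_o + 1/d_i = 1/(82.0) + 1/(244) = 0.01629, so f = 61.4 cm.
Since f is positive, the thin lens is converging.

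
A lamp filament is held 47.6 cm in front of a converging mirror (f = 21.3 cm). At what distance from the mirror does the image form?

Mirror equation: 1/s_i = 1/f − 1/s_o = 1/(21.30) − 1/(47.6) = 0.04695 − 0.02101 = 0.02594, so s_i = 38.6 cm.
The image is real, inverted and reduced, in front of the mirror.

38.6 cm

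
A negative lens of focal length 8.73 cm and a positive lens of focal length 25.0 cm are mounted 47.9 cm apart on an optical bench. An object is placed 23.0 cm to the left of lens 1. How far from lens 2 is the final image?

Lens 1 is diverging, so f₁ = −8.73 cm.
Lens 1: 1/d_i1 = 1/f₁ − 1/d_o1 = 1/(-8.73) − 1/(23.0) = -0.1580, so d_i1 = -6.328 cm.
The intermediate image is 6.328 cm to the left of lens 1 (virtual), which is 47.9 − (-6.328) = 54.23 cm to the left of lens 2, so d_o2 = +54.23 cm.
Lens 2: 1/d_i2 = 1/f₂ − 1/d_o2 = 1/(25.0) − 1/(54.23) = 0.02156, so d_i2 = 46.4 cm.
The final image is real, 46.4 cm to the right of lens 2 (overall magnification ≈ -0.24).

46.4 cm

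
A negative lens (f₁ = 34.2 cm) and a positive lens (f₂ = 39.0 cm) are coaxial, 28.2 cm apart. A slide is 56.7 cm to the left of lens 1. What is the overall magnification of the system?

m = -1.39

f₁ = −34.2 cm (diverging).
Lens 1: 1/d_i1 = 1/(-34.2) − 1/(56.7) = -0.04688, so d_i1 = -21.33 cm; m₁ = −d_i1/d_o1 = +0.3762.
d_o2 = 28.2 − (-21.33) = 49.53 cm.
Lens 2: 1/d_i2 = 1/(39.0) − 1/(49.53) = 0.005451, so d_i2 = 183.4 cm; m₂ = −d_i2/d_o2 = -3.704.
m = m₁·m₂ = (+0.3762)(-3.704) = -1.39.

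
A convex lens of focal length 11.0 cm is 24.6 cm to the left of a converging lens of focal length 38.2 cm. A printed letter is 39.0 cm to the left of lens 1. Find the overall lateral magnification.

Lens 1: 1/d_i1 = 1/(11.0) − 1/(39.0) = 0.06527, so d_i1 = 15.32 cm; m₁ = −d_i1/d_o1 = -0.3928.
d_o2 = 24.6 − (15.32) = 9.280 cm.
Lens 2: 1/d_i2 = 1/(38.2) − 1/(9.280) = -0.08158, so d_i2 = -12.26 cm; m₂ = −d_i2/d_o2 = +1.321.
m = m₁·m₂ = (-0.3928)(+1.321) = -0.519.

m = -0.519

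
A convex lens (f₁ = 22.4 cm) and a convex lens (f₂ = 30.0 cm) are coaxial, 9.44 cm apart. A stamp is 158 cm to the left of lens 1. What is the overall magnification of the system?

Lens 1: 1/d_i1 = 1/(22.4) − 1/(158) = 0.03831, so d_i1 = 26.10 cm; m₁ = −d_i1/d_o1 = -0.1652.
d_o2 = 9.44 − (26.10) = -16.66 cm (virtual object).
Lens 2: 1/d_i2 = 1/(30.0) − 1/(-16.66) = 0.09336, so d_i2 = 10.71 cm; m₂ = −d_i2/d_o2 = +0.6429.
m = m₁·m₂ = (-0.1652)(+0.6429) = -0.106.

m = -0.106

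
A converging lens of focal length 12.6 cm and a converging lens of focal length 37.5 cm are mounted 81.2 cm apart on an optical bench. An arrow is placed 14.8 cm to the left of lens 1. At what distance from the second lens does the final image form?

Lens 1: 1/d_i1 = 1/f₁ − 1/d_o1 = 1/(12.6) − 1/(14.8) = 0.01180, so d_i1 = 84.76 cm.
The intermediate image is 84.76 cm to the right of lens 1, which lies 3.560 cm to the right of lens 2 — a virtual object — so d_o2 = −3.560 cm.
Lens 2: 1/d_i2 = 1/f₂ − 1/d_o2 = 1/(37.5) − 1/(-3.560) = 0.3076, so d_i2 = 3.25 cm.
The final image is real, 3.25 cm to the right of lens 2 (overall magnification ≈ -5.2).

3.25 cm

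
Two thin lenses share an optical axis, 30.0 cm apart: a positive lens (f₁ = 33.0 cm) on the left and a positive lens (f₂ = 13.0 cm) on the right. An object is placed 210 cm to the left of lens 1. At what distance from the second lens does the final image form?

Lens 1: 1/d_i1 = 1/f₁ − 1/d_o1 = 1/(33.0) − 1/(210) = 0.02554, so d_i1 = 39.15 cm.
The intermediate image is 39.15 cm to the right of lens 1, which lies 9.150 cm to the right of lens 2 — a virtual object — so d_o2 = −9.150 cm.
Lens 2: 1/d_i2 = 1/f₂ − 1/d_o2 = 1/(13.0) − 1/(-9.150) = 0.1862, so d_i2 = 5.37 cm.
The final image is real, 5.37 cm to the right of lens 2 (overall magnification ≈ -0.11).

5.37 cm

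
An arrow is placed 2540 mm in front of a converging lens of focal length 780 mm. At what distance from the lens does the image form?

1130 mm

Thin-lens equation: 1/s_i = 1/f − 1/s_o = 1/(780.0) − 1/(2540) = 0.001282 − 0.0003937 = 0.0008884, so s_i = 1130 mm.
The image is real, inverted and reduced, on the far side of the lens.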